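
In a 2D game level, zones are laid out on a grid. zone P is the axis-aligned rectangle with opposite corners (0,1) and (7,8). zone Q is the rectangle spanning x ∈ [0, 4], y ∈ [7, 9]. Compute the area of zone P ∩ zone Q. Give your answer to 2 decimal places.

4.00

|zone P∩zone Q|: x∈[0,4], y∈[7,8] → 4·1 = 4.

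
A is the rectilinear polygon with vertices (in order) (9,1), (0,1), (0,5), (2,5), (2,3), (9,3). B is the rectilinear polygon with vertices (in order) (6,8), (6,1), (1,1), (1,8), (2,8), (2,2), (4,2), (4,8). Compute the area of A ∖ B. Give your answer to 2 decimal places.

|A| = 22, |A∩B| = 10.
|A ∖ B| = |A| − |A∩B| = 22 − 10 = 12.00.

12.00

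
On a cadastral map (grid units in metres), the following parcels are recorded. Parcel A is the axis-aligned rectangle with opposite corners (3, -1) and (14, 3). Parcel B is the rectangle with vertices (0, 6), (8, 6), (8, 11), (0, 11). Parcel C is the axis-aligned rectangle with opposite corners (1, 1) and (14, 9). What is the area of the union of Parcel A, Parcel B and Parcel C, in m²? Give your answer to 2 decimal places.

By inclusion–exclusion:
Individual areas: |Parcel A| = 44, |Parcel B| = 40, |Parcel C| = 104.
|Parcel A∩Parcel B| = 0 (no overlap).
|Parcel A∩Parcel C|: x∈[3,14], y∈[1,3] → 11·2 = 22.
|Parcel B∩Parcel C|: x∈[1,8], y∈[6,9] → 7·3 = 21.
|Parcel A∩Parcel B∩Parcel C| = 0.
|Parcel A ∪ Parcel B ∪ Parcel C| = 188 − 43 + 0 = 145.00.

145.00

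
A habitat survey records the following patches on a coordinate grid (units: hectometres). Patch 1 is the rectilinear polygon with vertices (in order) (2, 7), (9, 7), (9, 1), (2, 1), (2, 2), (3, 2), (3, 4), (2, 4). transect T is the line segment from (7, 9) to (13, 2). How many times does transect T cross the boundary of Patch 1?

2

The segment meets the boundary at (9,6.667), (8.714,7).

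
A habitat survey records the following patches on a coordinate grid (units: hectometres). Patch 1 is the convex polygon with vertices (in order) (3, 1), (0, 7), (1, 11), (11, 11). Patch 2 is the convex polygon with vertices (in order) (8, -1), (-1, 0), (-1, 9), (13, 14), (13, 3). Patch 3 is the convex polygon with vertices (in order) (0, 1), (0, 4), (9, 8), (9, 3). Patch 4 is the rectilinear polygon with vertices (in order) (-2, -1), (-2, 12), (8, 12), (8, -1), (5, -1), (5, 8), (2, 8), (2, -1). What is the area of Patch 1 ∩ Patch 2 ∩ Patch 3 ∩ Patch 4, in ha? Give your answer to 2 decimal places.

5.27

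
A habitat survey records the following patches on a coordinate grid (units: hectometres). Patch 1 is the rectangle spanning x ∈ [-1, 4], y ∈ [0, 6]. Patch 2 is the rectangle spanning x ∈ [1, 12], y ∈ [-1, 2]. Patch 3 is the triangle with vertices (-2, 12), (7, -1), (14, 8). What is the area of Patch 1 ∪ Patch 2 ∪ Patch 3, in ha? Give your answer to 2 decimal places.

By inclusion–exclusion:
Individual areas: |Patch 1| = 30, |Patch 2| = 33, |Patch 3| = 86.
|Patch 1∩Patch 2|: x∈[1,4], y∈[0,2] → 3·2 = 6.
|Patch 1∩Patch 3| = 2.4615.
|Patch 2∩Patch 3| = 6.6154.
|Patch 1∩Patch 2∩Patch 3| = 0.
|Patch 1 ∪ Patch 2 ∪ Patch 3| = 149 − 15.0769 + 0 = 133.92.

133.92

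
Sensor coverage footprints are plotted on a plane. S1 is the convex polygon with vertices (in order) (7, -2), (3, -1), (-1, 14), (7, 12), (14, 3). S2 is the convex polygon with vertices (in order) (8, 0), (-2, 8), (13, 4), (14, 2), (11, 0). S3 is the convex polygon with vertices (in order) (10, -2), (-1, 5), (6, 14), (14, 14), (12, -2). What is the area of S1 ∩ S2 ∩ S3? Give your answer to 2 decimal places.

The intersection is the polygon with vertices (12.758,4.064), (12.49,1.922), (9.8,0), (8,0), (1.305,5.356), (0.799,7.254).
By the shoelace formula its area is 43.17.

43.17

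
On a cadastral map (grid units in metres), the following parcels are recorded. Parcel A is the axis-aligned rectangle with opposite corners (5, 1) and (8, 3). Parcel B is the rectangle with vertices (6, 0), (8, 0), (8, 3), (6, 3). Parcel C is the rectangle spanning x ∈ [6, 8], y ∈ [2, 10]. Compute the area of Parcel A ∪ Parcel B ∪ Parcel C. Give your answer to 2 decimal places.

By inclusion–exclusion:
Individual areas: |Parcel A| = 6, |Parcel B| = 6, |Parcel C| = 16.
|Parcel A∩Parcel B|: x∈[6,8], y∈[1,3] → 2·2 = 4.
|Parcel A∩Parcel C|: x∈[6,8], y∈[2,3] → 2·1 = 2.
|Parcel B∩Parcel C|: x∈[6,8], y∈[2,3] → 2·1 = 2.
|Parcel A∩Parcel B∩Parcel C| = 2.
|Parcel A ∪ Parcel B ∪ Parcel C| = 28 − 8 + 2 = 22.00.

22.00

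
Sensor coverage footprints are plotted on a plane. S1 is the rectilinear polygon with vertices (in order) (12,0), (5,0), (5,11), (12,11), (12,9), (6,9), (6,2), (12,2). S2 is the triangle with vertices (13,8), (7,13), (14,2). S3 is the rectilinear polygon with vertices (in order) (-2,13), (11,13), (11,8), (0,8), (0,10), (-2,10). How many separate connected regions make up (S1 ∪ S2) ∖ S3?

2

(S1 ∪ S2) ∖ S3 splits into 2 disjoint pieces (area 20, area 11.8545).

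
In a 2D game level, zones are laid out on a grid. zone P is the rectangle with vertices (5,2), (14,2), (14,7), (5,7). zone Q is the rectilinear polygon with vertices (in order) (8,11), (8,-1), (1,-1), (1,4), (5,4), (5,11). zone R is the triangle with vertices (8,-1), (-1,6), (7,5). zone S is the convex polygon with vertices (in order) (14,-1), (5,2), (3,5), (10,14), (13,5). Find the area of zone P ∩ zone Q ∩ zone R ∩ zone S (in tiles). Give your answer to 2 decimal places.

7.00

The intersection is the polygon with vertices (5,4), (5,5.25), (7,5), (7.5,2), (5,2).
By the shoelace formula its area is 7.00.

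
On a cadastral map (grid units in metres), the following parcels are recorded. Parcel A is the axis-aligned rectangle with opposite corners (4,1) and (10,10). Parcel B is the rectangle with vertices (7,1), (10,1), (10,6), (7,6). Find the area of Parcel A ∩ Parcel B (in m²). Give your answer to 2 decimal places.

|Parcel A∩Parcel B|: x∈[7,10], y∈[1,6] → 3·5 = 15.

15.00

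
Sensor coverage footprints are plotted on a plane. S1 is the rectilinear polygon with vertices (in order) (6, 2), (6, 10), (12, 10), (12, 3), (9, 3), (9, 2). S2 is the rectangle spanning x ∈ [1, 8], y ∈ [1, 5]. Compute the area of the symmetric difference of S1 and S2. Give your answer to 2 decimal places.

|S1| = 45, |S2| = 28, |S1∩S2| = 6.
|S1 △ S2| = |S1| + |S2| − 2·|S1∩S2| = 45 + 28 − 12 = 61.00.

61.00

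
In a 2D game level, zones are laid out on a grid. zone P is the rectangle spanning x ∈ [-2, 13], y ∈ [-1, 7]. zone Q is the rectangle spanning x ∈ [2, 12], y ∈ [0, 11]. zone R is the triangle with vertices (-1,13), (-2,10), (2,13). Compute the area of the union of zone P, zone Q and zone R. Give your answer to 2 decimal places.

By inclusion–exclusion:
Individual areas: |zone P| = 120, |zone Q| = 110, |zone R| = 4.5.
|zone P∩zone Q|: x∈[2,12], y∈[0,7] → 10·7 = 70.
|zone P∩zone R| = 0.
|zone Q∩zone R| = 0.
|zone P∩zone Q∩zone R| = 0.
|zone P ∪ zone Q ∪ zone R| = 234.5 − 70 + 0 = 164.50.

164.50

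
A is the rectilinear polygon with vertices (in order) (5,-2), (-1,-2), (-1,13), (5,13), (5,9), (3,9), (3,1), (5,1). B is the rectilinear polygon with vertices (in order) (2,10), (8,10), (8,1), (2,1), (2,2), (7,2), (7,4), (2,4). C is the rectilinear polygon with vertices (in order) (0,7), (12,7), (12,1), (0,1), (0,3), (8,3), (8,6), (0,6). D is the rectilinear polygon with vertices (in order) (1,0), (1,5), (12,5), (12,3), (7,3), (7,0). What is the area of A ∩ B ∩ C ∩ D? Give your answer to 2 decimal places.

1.00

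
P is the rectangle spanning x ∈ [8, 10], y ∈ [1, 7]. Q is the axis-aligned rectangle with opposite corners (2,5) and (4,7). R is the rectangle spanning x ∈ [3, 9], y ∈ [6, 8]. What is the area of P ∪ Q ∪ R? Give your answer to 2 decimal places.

By inclusion–exclusion:
Individual areas: |P| = 12, |Q| = 4, |R| = 12.
|P∩Q| = 0 (no overlap).
|P∩R|: x∈[8,9], y∈[6,7] → 1·1 = 1.
|Q∩R|: x∈[3,4], y∈[6,7] → 1·1 = 1.
|P∩Q∩R| = 0.
|P ∪ Q ∪ R| = 28 − 2 + 0 = 26.00.

26.00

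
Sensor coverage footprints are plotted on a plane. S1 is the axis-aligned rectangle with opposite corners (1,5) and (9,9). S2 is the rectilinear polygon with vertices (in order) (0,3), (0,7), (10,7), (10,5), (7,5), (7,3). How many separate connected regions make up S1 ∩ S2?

1

S1 ∩ S2 is a single connected region.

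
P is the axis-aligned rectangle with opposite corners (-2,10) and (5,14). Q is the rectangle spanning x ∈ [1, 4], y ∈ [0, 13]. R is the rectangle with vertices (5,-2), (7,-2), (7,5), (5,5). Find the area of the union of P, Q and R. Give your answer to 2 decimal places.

72.00

By inclusion–exclusion:
Individual areas: |P| = 28, |Q| = 39, |R| = 14.
|P∩Q|: x∈[1,4], y∈[10,13] → 3·3 = 9.
|P∩R| = 0 (no overlap).
|Q∩R| = 0 (no overlap).
|P∩Q∩R| = 0.
|P ∪ Q ∪ R| = 81 − 9 + 0 = 72.00.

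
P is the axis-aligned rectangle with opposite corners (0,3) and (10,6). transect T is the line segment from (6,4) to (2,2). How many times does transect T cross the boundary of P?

1

The segment meets the boundary at (4,3).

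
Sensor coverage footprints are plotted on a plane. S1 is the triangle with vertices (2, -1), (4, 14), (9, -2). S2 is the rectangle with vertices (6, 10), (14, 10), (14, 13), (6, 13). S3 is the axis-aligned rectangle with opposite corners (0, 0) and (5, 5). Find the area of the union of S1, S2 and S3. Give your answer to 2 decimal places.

89.83

By inclusion–exclusion:
Individual areas: |S1| = 53.5, |S2| = 24, |S3| = 25.
|S1∩S2| = 0.
|S1∩S3| = 12.6667.
|S2∩S3| = 0 (no overlap).
|S1∩S2∩S3| = 0.
|S1 ∪ S2 ∪ S3| = 102.5 − 12.6667 + 0 = 89.83.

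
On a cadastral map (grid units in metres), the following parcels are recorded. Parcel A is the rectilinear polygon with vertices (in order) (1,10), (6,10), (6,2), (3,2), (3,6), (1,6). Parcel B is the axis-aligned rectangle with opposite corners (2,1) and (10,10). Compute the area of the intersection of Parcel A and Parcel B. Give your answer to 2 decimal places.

The intersection is the polygon with vertices (6,10), (6,2), (3,2), (3,6), (2,6), (2,10).
By the shoelace formula its area is 28.00.

28.00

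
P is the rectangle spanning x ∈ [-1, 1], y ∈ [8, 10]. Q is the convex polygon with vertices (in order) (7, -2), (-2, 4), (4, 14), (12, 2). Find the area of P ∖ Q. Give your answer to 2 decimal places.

3.70

|P| = 4, |P∩Q| = 0.3.
|P ∖ Q| = |P| − |P∩Q| = 4 − 0.3 = 3.70.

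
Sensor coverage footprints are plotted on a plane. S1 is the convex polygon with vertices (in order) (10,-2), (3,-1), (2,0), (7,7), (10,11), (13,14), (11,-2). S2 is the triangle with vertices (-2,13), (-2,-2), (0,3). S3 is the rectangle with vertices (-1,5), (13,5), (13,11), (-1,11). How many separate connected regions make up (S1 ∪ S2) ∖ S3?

(S1 ∪ S2) ∖ S3 splits into 3 disjoint pieces (area 52.1339, area 3.9375, area 14.1).

3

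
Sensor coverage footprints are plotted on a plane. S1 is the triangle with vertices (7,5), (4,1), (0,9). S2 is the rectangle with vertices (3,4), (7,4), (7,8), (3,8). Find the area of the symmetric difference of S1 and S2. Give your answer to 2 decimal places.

|S1| = 20, |S2| = 16, |S1∩S2| = 8.1964.
|S1 △ S2| = |S1| + |S2| − 2·|S1∩S2| = 20 + 16 − 16.3929 = 19.61.

19.61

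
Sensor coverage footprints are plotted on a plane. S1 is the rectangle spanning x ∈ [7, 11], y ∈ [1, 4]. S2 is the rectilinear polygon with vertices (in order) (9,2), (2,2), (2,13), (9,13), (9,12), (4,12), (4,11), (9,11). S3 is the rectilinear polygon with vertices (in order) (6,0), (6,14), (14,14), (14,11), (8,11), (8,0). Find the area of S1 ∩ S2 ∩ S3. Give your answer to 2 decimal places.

2.00

The intersection is the polygon with vertices (8,4), (8,2), (7,2), (7,4).
By the shoelace formula its area is 2.00.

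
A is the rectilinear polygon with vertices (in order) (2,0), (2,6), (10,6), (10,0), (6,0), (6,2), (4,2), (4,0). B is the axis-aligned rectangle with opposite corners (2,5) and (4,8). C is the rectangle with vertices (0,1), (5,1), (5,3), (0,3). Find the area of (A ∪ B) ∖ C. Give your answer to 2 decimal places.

|A ∪ B| = 48.
|(A ∪ B) ∩ C| = 5.
|(A ∪ B) ∖ C| = 48 − 5 = 43.00.

43.00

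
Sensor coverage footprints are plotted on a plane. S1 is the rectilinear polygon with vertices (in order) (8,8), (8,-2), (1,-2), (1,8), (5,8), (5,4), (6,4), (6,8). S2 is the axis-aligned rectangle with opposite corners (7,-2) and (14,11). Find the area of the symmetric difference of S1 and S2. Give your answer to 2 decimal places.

137.00

|S1| = 66, |S2| = 91, |S1∩S2| = 10.
|S1 △ S2| = |S1| + |S2| − 2·|S1∩S2| = 66 + 91 − 20 = 137.00.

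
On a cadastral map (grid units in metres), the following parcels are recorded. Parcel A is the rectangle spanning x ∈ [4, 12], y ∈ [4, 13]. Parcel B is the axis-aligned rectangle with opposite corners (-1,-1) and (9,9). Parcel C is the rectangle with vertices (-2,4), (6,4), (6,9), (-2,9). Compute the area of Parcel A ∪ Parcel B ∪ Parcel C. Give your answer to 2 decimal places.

By inclusion–exclusion:
Individual areas: |Parcel A| = 72, |Parcel B| = 100, |Parcel C| = 40.
|Parcel A∩Parcel B|: x∈[4,9], y∈[4,9] → 5·5 = 25.
|Parcel A∩Parcel C|: x∈[4,6], y∈[4,9] → 2·5 = 10.
|Parcel B∩Parcel C|: x∈[-1,6], y∈[4,9] → 7·5 = 35.
|Parcel A∩Parcel B∩Parcel C| = 10.
|Parcel A ∪ Parcel B ∪ Parcel C| = 212 − 70 + 10 = 152.00.

152.00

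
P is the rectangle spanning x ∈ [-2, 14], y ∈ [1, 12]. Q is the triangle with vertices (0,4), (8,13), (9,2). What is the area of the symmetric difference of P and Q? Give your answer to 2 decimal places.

|P| = 176, |Q| = 48.5, |P∩Q| = 48.0101.
|P △ Q| = |P| + |Q| − 2·|P∩Q| = 176 + 48.5 − 96.0202 = 128.48.

128.48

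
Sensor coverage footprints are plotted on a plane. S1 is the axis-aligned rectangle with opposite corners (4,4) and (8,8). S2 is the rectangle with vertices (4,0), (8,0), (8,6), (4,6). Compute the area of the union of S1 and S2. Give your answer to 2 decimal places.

By inclusion–exclusion:
Individual areas: |S1| = 16, |S2| = 24.
|S1∩S2|: x∈[4,8], y∈[4,6] → 4·2 = 8.
|S1 ∪ S2| = 40 − 8 = 32.00.

32.00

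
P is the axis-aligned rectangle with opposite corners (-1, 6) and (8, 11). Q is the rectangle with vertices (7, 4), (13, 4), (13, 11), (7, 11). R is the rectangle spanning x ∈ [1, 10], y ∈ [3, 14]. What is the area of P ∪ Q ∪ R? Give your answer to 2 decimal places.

By inclusion–exclusion:
Individual areas: |P| = 45, |Q| = 42, |R| = 99.
|P∩Q|: x∈[7,8], y∈[6,11] → 1·5 = 5.
|P∩R|: x∈[1,8], y∈[6,11] → 7·5 = 35.
|Q∩R|: x∈[7,10], y∈[4,11] → 3·7 = 21.
|P∩Q∩R| = 5.
|P ∪ Q ∪ R| = 186 − 61 + 5 = 130.00.

130.00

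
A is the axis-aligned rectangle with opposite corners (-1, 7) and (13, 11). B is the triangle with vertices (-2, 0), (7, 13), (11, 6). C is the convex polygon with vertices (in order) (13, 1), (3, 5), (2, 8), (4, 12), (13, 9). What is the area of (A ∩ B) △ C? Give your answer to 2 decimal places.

58.32

|A ∩ B| = 20.2198.
|(A ∩ B) ∩ C| = 19.9509.
|(A ∩ B) △ C| = 20.2198 + 78 − 39.9017 = 58.32.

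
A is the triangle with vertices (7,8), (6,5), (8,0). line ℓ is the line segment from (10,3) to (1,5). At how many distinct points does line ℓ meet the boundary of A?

The segment meets the boundary at (6.488,3.78), (7.557,3.543).

2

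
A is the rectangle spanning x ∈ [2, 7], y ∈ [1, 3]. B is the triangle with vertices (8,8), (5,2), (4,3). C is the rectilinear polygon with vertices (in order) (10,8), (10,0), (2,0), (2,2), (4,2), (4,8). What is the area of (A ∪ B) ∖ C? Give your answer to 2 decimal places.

2.00

|A ∪ B| = 13.75.
|(A ∪ B) ∩ C| = 11.75.
|(A ∪ B) ∖ C| = 13.75 − 11.75 = 2.00.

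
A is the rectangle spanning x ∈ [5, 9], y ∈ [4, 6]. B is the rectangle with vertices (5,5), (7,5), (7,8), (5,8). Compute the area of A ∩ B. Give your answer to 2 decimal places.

|A∩B|: x∈[5,7], y∈[5,6] → 2·1 = 2.

2.00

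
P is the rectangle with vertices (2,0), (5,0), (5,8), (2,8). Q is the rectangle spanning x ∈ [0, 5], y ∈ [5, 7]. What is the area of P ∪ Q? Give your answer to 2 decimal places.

28.00

By inclusion–exclusion:
Individual areas: |P| = 24, |Q| = 10.
|P∩Q|: x∈[2,5], y∈[5,7] → 3·2 = 6.
|P ∪ Q| = 34 − 6 = 28.00.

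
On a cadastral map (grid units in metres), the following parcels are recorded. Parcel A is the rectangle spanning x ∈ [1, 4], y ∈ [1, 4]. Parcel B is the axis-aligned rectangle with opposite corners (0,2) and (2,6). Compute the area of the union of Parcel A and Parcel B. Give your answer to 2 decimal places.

15.00

By inclusion–exclusion:
Individual areas: |Parcel A| = 9, |Parcel B| = 8.
|Parcel A∩Parcel B|: x∈[1,2], y∈[2,4] → 1·2 = 2.
|Parcel A ∪ Parcel B| = 17 − 2 = 15.00.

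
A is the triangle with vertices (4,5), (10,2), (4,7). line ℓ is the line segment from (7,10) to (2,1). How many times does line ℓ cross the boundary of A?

The segment meets the boundary at (4.174,4.913), (4.911,6.241).

2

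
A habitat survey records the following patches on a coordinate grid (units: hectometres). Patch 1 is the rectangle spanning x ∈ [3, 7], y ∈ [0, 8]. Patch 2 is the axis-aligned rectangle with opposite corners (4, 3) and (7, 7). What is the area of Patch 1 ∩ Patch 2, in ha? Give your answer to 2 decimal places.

|Patch 1∩Patch 2|: x∈[4,7], y∈[3,7] → 3·4 = 12.

12.00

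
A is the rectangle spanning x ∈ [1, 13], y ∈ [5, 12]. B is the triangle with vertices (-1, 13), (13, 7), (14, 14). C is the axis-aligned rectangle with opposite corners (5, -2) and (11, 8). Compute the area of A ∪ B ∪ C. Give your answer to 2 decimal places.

148.83

By inclusion–exclusion:
Individual areas: |A| = 84, |B| = 52, |C| = 60.
|A∩B| = 29.1667.
|A∩C|: x∈[5,11], y∈[5,8] → 6·3 = 18.
|B∩C| = 0.0238.
|A∩B∩C| = 0.0238.
|A ∪ B ∪ C| = 196 − 47.1905 + 0.0238 = 148.83.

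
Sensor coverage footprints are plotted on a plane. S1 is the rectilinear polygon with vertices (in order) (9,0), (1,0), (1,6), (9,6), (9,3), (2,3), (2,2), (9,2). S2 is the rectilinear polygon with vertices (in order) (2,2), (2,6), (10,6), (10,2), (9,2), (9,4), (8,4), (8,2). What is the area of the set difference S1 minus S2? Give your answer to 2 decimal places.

|S1| = 41, |S1∩S2| = 20.
|S1 ∖ S2| = |S1| − |S1∩S2| = 41 − 20 = 21.00.

21.00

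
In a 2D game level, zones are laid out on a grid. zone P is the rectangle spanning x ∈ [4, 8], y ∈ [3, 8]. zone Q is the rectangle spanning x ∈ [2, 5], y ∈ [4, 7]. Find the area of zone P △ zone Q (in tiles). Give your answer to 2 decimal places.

23.00

|zone P∩zone Q|: x∈[4,5], y∈[4,7] → 1·3 = 3.
|zone P △ zone Q| = |zone P| + |zone Q| − 2·|zone P∩zone Q| = 20 + 9 − 6 = 23.00.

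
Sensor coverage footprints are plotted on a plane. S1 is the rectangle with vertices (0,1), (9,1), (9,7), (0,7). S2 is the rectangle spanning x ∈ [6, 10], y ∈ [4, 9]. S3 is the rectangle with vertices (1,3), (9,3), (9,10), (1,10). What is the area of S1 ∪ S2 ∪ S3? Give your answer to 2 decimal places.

83.00

By inclusion–exclusion:
Individual areas: |S1| = 54, |S2| = 20, |S3| = 56.
|S1∩S2|: x∈[6,9], y∈[4,7] → 3·3 = 9.
|S1∩S3|: x∈[1,9], y∈[3,7] → 8·4 = 32.
|S2∩S3|: x∈[6,9], y∈[4,9] → 3·5 = 15.
|S1∩S2∩S3| = 9.
|S1 ∪ S2 ∪ S3| = 130 − 56 + 9 = 83.00.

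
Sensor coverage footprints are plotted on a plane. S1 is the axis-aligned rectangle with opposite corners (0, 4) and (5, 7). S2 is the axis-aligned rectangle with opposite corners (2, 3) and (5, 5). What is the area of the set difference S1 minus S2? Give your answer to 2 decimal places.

12.00

|S1∩S2|: x∈[2,5], y∈[4,5] → 3·1 = 3.
|S1| = 15.
|S1 ∖ S2| = |S1| − |S1∩S2| = 15 − 3 = 12.00.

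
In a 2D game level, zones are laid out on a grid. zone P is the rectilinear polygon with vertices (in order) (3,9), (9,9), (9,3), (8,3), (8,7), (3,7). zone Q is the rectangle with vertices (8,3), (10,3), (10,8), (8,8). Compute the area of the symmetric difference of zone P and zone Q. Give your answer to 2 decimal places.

|zone P| = 16, |zone Q| = 10, |zone P∩zone Q| = 5.
|zone P △ zone Q| = |zone P| + |zone Q| − 2·|zone P∩zone Q| = 16 + 10 − 10 = 16.00.

16.00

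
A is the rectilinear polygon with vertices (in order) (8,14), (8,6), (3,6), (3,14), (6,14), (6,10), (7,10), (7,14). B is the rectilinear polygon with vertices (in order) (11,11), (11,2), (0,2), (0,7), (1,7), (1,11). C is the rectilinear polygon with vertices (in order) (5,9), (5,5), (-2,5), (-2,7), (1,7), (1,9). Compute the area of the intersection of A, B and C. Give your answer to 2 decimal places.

The intersection is the polygon with vertices (3,6), (3,9), (5,9), (5,6).
By the shoelace formula its area is 6.00.

6.00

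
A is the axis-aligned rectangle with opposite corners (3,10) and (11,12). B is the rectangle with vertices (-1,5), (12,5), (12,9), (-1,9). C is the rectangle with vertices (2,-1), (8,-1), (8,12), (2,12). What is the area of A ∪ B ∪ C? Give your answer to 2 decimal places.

By inclusion–exclusion:
Individual areas: |A| = 16, |B| = 52, |C| = 78.
|A∩B| = 0 (no overlap).
|A∩C|: x∈[3,8], y∈[10,12] → 5·2 = 10.
|B∩C|: x∈[2,8], y∈[5,9] → 6·4 = 24.
|A∩B∩C| = 0.
|A ∪ B ∪ C| = 146 − 34 + 0 = 112.00.

112.00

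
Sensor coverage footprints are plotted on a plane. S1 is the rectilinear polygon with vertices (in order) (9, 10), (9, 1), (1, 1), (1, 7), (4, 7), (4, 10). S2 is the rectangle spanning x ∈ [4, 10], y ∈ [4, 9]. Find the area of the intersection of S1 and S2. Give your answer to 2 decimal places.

25.00

The intersection is the polygon with vertices (9,4), (4,4), (4,7), (4,9), (9,9).
By the shoelace formula its area is 25.00.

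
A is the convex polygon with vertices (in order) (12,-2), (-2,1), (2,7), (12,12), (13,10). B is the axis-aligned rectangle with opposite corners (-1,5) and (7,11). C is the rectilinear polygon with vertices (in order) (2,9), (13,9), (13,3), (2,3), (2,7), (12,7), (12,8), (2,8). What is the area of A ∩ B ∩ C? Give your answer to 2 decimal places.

12.00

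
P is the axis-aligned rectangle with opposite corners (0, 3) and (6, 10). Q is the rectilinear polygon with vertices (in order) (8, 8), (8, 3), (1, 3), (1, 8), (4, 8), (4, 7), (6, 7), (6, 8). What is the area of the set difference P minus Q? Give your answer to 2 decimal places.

|P| = 42, |P∩Q| = 23.
|P ∖ Q| = |P| − |P∩Q| = 42 − 23 = 19.00.

19.00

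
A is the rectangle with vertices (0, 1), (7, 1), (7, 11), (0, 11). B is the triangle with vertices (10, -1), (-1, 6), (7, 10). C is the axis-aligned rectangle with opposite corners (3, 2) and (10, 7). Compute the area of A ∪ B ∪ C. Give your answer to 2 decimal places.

91.71

By inclusion–exclusion:
Individual areas: |A| = 70, |B| = 50, |C| = 35.
|A∩B| = 35.789.
|A∩C|: x∈[3,7], y∈[2,7] → 4·5 = 20.
|B∩C| = 25.8377.
|A∩B∩C| = 18.3377.
|A ∪ B ∪ C| = 155 − 81.6266 + 18.3377 = 91.71.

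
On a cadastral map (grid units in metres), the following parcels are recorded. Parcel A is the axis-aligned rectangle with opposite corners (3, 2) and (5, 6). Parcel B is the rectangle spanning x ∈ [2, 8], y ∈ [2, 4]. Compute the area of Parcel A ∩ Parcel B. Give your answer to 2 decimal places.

4.00

|Parcel A∩Parcel B|: x∈[3,5], y∈[2,4] → 2·2 = 4.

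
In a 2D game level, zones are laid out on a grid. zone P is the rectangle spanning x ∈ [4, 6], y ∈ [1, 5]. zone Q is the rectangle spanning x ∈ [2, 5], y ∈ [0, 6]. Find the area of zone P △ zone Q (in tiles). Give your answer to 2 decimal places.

18.00

|zone P∩zone Q|: x∈[4,5], y∈[1,5] → 1·4 = 4.
|zone P △ zone Q| = |zone P| + |zone Q| − 2·|zone P∩zone Q| = 8 + 18 − 8 = 18.00.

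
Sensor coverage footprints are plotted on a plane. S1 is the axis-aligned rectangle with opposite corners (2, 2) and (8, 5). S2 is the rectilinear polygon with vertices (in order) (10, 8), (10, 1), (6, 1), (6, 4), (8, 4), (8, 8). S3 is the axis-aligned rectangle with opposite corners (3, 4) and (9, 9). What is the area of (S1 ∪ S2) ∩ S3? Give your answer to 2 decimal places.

The region (S1 ∪ S2) ∩ S3 is the polygon with vertices (8,5), (8,8), (9,8), (9,4), (3,4), (3,5).
By the shoelace formula its area is 9.00.

9.00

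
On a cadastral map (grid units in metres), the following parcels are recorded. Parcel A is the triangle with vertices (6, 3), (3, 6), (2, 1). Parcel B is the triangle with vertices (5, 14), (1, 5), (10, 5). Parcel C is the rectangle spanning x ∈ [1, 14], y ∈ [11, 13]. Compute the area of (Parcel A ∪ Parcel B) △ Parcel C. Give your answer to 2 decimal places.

|Parcel A ∪ Parcel B| = 48.9.
|(Parcel A ∪ Parcel B) ∩ Parcel C| = 4.
|(Parcel A ∪ Parcel B) △ Parcel C| = 48.9 + 26 − 8 = 66.90.

66.90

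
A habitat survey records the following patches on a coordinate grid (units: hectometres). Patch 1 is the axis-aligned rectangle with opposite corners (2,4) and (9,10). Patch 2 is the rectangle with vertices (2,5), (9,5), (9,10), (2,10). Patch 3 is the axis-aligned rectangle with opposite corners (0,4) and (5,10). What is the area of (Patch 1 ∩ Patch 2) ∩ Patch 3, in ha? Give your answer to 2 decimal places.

The region (Patch 1 ∩ Patch 2) ∩ Patch 3 is the polygon with vertices (2,5), (2,10), (5,10), (5,5).
By the shoelace formula its area is 15.00.

15.00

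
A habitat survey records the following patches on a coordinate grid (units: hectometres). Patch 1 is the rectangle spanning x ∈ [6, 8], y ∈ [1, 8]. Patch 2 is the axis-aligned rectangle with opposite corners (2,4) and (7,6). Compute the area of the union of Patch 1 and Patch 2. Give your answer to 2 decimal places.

22.00

By inclusion–exclusion:
Individual areas: |Patch 1| = 14, |Patch 2| = 10.
|Patch 1∩Patch 2|: x∈[6,7], y∈[4,6] → 1·2 = 2.
|Patch 1 ∪ Patch 2| = 24 − 2 = 22.00.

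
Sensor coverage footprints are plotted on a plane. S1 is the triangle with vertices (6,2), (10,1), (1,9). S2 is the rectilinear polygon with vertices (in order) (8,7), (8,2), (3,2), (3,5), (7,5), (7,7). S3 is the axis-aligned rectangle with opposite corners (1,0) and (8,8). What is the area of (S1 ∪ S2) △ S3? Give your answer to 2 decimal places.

|S1 ∪ S2| = 22.0635.
|(S1 ∪ S2) ∩ S3| = 20.5804.
|(S1 ∪ S2) △ S3| = 22.0635 + 56 − 41.1607 = 36.90.

36.90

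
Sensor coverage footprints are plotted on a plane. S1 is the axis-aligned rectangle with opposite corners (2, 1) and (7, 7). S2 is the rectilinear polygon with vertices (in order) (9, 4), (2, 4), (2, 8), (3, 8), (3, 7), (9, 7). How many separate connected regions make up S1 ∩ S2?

1

S1 ∩ S2 is a single connected region.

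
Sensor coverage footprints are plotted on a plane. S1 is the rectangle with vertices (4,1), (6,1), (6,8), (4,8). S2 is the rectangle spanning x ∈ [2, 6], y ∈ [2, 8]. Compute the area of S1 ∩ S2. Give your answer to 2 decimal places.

12.00

|S1∩S2|: x∈[4,6], y∈[2,8] → 2·6 = 12.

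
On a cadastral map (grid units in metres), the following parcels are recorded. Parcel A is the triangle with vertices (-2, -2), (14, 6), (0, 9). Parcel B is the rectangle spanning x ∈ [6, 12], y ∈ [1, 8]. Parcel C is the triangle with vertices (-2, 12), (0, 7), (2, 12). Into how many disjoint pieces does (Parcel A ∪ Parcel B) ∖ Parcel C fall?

1

(Parcel A ∪ Parcel B) ∖ Parcel C is a single connected region.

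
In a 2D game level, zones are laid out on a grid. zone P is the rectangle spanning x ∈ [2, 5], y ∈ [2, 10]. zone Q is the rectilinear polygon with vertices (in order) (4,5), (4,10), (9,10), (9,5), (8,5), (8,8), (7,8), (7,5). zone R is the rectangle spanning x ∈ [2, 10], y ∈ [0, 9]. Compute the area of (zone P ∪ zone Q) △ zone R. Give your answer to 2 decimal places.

|zone P ∪ zone Q| = 41.
|(zone P ∪ zone Q) ∩ zone R| = 34.
|(zone P ∪ zone Q) △ zone R| = 41 + 72 − 68 = 45.00.

45.00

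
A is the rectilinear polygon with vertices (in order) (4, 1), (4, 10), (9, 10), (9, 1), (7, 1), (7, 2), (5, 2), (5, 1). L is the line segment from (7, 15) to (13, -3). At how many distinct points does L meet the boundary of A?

The segment meets the boundary at (9,9), (8.667,10).

2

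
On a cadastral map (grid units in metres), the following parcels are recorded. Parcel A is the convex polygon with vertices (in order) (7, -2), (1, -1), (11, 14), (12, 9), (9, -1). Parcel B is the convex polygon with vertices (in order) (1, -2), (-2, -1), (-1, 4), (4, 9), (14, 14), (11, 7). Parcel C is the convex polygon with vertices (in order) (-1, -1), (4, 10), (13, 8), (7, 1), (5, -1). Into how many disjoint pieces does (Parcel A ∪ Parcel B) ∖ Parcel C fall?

(Parcel A ∪ Parcel B) ∖ Parcel C splits into 2 disjoint pieces (area 31.5521, area 20.707).

2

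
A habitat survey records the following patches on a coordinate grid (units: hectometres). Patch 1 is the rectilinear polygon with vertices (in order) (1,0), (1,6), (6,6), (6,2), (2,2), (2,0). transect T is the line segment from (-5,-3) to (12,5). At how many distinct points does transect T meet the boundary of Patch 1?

4

The segment meets the boundary at (6,2.176), (2,0.294), (1.375,0), (5.625,2).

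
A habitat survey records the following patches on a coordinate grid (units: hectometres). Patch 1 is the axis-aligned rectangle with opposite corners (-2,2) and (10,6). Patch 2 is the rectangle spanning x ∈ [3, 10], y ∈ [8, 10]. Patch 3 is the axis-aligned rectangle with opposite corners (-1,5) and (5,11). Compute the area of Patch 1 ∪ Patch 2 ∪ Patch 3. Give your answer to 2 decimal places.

88.00

By inclusion–exclusion:
Individual areas: |Patch 1| = 48, |Patch 2| = 14, |Patch 3| = 36.
|Patch 1∩Patch 2| = 0 (no overlap).
|Patch 1∩Patch 3|: x∈[-1,5], y∈[5,6] → 6·1 = 6.
|Patch 2∩Patch 3|: x∈[3,5], y∈[8,10] → 2·2 = 4.
|Patch 1∩Patch 2∩Patch 3| = 0.
|Patch 1 ∪ Patch 2 ∪ Patch 3| = 98 − 10 + 0 = 88.00.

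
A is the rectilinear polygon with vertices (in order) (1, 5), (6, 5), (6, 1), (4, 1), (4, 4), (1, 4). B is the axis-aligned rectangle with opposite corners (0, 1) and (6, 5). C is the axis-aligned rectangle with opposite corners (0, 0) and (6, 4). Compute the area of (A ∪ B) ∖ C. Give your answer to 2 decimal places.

|A ∪ B| = 24.
|(A ∪ B) ∩ C| = 18.
|(A ∪ B) ∖ C| = 24 − 18 = 6.00.

6.00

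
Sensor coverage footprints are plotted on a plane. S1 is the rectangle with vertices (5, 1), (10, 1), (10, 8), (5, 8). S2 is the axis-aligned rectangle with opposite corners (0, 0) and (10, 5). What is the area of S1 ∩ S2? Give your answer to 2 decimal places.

|S1∩S2|: x∈[5,10], y∈[1,5] → 5·4 = 20.

20.00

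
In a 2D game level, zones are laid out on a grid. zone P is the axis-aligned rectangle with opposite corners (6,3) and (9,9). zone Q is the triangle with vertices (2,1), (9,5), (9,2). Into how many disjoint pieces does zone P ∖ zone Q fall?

1

zone P ∖ zone Q is a single connected region.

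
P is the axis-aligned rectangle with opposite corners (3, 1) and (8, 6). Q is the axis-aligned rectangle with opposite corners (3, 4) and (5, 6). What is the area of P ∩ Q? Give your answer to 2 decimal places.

|P∩Q|: x∈[3,5], y∈[4,6] → 2·2 = 4.

4.00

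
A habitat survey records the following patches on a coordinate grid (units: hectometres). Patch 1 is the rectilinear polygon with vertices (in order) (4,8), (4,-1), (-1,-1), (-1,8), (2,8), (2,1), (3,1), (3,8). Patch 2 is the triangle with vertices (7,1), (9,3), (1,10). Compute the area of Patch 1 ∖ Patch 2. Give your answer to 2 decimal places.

|Patch 1| = 38, |Patch 1∩Patch 2| = 1.5268.
|Patch 1 ∖ Patch 2| = |Patch 1| − |Patch 1∩Patch 2| = 38 − 1.5268 = 36.47.

36.47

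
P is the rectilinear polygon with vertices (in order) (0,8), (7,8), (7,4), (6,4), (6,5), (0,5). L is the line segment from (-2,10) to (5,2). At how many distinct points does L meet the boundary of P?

The segment meets the boundary at (2.375,5), (0,7.714).

2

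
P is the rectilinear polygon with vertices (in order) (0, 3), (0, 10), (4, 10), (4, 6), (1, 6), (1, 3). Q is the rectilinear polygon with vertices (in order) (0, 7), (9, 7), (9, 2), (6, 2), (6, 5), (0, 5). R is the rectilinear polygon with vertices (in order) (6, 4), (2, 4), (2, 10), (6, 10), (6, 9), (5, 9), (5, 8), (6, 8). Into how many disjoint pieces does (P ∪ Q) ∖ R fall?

2

(P ∪ Q) ∖ R splits into 2 disjoint pieces (area 12, area 15).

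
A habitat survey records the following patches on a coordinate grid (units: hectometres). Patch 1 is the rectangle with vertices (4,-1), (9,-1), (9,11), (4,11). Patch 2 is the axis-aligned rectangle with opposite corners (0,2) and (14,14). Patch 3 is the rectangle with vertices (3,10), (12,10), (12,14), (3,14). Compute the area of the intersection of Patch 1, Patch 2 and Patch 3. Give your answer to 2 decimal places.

The intersection is the polygon with vertices (9,11), (9,10), (4,10), (4,11).
By the shoelace formula its area is 5.00.

5.00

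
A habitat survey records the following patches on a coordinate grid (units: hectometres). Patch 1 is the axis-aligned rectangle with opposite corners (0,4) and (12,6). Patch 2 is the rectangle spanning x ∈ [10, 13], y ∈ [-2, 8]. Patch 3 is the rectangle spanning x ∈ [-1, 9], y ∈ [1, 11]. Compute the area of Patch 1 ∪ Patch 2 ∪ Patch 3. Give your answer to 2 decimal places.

By inclusion–exclusion:
Individual areas: |Patch 1| = 24, |Patch 2| = 30, |Patch 3| = 100.
|Patch 1∩Patch 2|: x∈[10,12], y∈[4,6] → 2·2 = 4.
|Patch 1∩Patch 3|: x∈[0,9], y∈[4,6] → 9·2 = 18.
|Patch 2∩Patch 3| = 0 (no overlap).
|Patch 1∩Patch 2∩Patch 3| = 0.
|Patch 1 ∪ Patch 2 ∪ Patch 3| = 154 − 22 + 0 = 132.00.

132.00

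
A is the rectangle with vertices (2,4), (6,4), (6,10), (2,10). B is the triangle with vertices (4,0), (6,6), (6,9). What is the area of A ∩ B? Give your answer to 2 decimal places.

2.11

The intersection is the polygon with vertices (6,6), (5.333,4), (4.889,4), (6,9).
By the shoelace formula its area is 2.11.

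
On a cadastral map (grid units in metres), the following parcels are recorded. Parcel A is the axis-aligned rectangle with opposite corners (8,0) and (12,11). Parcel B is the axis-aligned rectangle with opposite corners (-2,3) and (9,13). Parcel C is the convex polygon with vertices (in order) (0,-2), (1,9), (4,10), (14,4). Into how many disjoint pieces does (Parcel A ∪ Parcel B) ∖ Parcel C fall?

2

(Parcel A ∪ Parcel B) ∖ Parcel C splits into 2 disjoint pieces (area 76.0636, area 9.1429).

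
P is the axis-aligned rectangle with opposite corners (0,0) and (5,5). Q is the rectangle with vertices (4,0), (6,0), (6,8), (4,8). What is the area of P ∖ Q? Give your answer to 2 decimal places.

|P∩Q|: x∈[4,5], y∈[0,5] → 1·5 = 5.
|P| = 25.
|P ∖ Q| = |P| − |P∩Q| = 25 − 5 = 20.00.

20.00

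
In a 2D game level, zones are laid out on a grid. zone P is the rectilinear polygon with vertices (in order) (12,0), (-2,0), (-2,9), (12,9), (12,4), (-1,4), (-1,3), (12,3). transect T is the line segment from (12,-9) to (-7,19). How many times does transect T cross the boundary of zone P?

The segment meets the boundary at (3.179,4), (3.857,3), (5.893,0), (-0.214,9).

4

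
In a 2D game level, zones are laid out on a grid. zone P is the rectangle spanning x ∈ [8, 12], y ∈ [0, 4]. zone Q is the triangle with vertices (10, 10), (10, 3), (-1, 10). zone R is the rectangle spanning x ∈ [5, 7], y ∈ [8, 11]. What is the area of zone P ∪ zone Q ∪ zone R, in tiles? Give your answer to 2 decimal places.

55.71

By inclusion–exclusion:
Individual areas: |zone P| = 16, |zone Q| = 38.5, |zone R| = 6.
|zone P∩zone Q| = 0.7857.
|zone P∩zone R| = 0 (no overlap).
|zone Q∩zone R| = 4.
|zone P∩zone Q∩zone R| = 0.
|zone P ∪ zone Q ∪ zone R| = 60.5 − 4.7857 + 0 = 55.71.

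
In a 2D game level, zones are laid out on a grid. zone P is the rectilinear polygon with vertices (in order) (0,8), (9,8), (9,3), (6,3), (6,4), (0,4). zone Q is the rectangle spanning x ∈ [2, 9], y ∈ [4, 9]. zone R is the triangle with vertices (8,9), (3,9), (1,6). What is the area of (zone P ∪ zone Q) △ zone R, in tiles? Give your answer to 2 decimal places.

|zone P ∪ zone Q| = 46.
|(zone P ∪ zone Q) ∩ zone R| = 7.5.
|(zone P ∪ zone Q) △ zone R| = 46 + 7.5 − 15 = 38.50.

38.50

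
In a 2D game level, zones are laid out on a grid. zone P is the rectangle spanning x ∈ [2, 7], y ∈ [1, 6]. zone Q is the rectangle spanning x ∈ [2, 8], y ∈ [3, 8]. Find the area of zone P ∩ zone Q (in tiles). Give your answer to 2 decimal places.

|zone P∩zone Q|: x∈[2,7], y∈[3,6] → 5·3 = 15.

15.00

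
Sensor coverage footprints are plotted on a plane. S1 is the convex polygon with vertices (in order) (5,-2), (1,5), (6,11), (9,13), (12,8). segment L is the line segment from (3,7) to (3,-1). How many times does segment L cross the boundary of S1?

The segment meets the boundary at (3,1.5).

1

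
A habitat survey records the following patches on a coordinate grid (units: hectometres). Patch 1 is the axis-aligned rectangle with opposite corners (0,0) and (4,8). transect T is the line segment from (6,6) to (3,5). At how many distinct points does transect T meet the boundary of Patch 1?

1

The segment meets the boundary at (4,5.333).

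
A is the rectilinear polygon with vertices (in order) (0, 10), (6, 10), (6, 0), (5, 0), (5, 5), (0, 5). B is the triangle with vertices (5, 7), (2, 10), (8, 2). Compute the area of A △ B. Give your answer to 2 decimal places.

33.33

|A| = 35, |B| = 3, |A∩B| = 2.3333.
|A △ B| = |A| + |B| − 2·|A∩B| = 35 + 3 − 4.6667 = 33.33.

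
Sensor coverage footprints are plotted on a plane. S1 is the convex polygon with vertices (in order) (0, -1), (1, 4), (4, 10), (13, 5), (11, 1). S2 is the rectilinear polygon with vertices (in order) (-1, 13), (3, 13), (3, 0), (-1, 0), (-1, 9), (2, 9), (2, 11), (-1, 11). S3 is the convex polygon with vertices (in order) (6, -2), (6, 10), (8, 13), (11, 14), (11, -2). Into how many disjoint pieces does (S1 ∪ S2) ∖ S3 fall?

(S1 ∪ S2) ∖ S3 splits into 2 disjoint pieces (area 76.5162, area 5.1111).

2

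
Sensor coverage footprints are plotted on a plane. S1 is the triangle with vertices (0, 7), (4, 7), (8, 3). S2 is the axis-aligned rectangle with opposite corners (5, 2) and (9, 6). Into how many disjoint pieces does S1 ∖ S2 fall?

S1 ∖ S2 is a single connected region.

1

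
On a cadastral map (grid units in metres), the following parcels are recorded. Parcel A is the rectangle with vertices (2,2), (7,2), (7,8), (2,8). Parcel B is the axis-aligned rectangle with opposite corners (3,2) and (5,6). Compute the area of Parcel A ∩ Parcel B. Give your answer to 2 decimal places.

8.00

|Parcel A∩Parcel B|: x∈[3,5], y∈[2,6] → 2·4 = 8.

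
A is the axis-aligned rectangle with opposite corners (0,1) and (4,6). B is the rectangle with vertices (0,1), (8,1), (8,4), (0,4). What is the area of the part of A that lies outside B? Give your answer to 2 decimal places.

8.00

|A∩B|: x∈[0,4], y∈[1,4] → 4·3 = 12.
|A| = 20.
|A ∖ B| = |A| − |A∩B| = 20 − 12 = 8.00.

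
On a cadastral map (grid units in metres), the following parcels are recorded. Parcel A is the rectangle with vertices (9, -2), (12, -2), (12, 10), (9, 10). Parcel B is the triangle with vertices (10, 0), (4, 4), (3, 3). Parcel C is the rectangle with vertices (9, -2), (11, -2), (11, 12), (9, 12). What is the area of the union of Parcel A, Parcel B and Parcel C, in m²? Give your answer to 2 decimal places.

44.88

By inclusion–exclusion:
Individual areas: |Parcel A| = 36, |Parcel B| = 5, |Parcel C| = 28.
|Parcel A∩Parcel B| = 0.119.
|Parcel A∩Parcel C|: x∈[9,11], y∈[-2,10] → 2·12 = 24.
|Parcel B∩Parcel C| = 0.119.
|Parcel A∩Parcel B∩Parcel C| = 0.119.
|Parcel A ∪ Parcel B ∪ Parcel C| = 69 − 24.2381 + 0.119 = 44.88.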